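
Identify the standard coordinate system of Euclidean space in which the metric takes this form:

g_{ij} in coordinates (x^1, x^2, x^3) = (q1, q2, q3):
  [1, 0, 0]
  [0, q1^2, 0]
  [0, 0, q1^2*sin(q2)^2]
The line element ds^2 = dq1^2 + q1^2 dq2^2 + q1^2 sin(q2)^2 dq3^2 is dr^2 + r^2 dθ^2 + r^2 sin(θ)^2 dφ^2 with q1 = r, q2 = θ, q3 = φ.
spherical coordinates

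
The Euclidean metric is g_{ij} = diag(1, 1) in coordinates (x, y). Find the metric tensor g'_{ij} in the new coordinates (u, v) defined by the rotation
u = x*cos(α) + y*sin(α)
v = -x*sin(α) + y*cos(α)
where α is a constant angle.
Invert the transformation: x = u*cos(α) - v*sin(α), y = u*sin(α) + v*cos(α)
g'_{ij} = (∂x^k/∂x'^i)(∂x^l/∂x'^j) g_{kl}; with g_{kl} = δ_{kl} this is Σ_k (∂x^k/∂x'^i)(∂x^k/∂x'^j).
Jacobian: ∂x/∂u = cos(α), ∂x/∂v = -sin(α), ∂y/∂u = sin(α), ∂y/∂v = cos(α)
g'_{uu} = (cos(α))(cos(α)) + (sin(α))(sin(α)) = 1
g'_{uv} = (cos(α))(-sin(α)) + (sin(α))(cos(α)) = 0
g'_{vv} = (-sin(α))(-sin(α)) + (cos(α))(cos(α)) = 1
g'_{ij} = diag(1, 1)
The Euclidean metric is invariant under rotations.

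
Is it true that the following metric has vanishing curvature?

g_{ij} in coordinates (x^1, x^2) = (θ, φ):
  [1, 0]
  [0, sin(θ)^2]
Non-zero Christoffel symbols:
Γ^θ_{φ φ} = -sin(2*θ)/2
Γ^φ_{θ φ} = 1/tan(θ)
Ricci tensor: R_{θθ} = 1, R_{θφ} = 0, R_{φφ} = sin(θ)^2
The Ricci tensor is non-zero, so the Riemann tensor is non-zero: not flat.
No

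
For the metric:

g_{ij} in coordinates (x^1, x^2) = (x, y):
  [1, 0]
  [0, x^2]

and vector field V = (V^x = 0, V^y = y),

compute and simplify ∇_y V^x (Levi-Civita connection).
Non-zero Christoffel symbols:
Γ^x_{y y} = -x
Γ^y_{x y} = 1/x
∇_y V^x = ∂_y V^x + Γ^x_{y j} V^j
  = (0) + (0)(0) + (-x)(y)
  = -x*y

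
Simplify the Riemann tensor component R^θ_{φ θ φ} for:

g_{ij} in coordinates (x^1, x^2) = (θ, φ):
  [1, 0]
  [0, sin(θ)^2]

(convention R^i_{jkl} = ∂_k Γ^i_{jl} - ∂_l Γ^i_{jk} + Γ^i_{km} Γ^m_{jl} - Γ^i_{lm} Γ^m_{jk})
Non-zero Christoffel symbols (Γ^k_{ij} = Γ^k_{ji}):
Γ^θ_{φ φ} = -sin(2*θ)/2
Γ^φ_{θ φ} = 1/tan(θ)
R^θ_{φ θ φ} = ∂_θ Γ^θ_{φ φ} - ∂_φ Γ^θ_{φ θ} + Γ^θ_{θ m} Γ^m_{φ φ} - Γ^θ_{φ m} Γ^m_{φ θ}
  = (-cos(2*θ)) - (0) + (0) - (-cos(θ)^2) = sin(θ)^2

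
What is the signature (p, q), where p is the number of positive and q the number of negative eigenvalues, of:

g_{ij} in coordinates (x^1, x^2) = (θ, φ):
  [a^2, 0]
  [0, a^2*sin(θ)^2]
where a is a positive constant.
The metric is diagonal, so its eigenvalues are the diagonal entries: a^2, a^2*sin(θ)^2 (at a generic point, where coordinate-dependent entries are positive).
2 positive, 0 negative.
(2, 0) - Riemannian (positive definite)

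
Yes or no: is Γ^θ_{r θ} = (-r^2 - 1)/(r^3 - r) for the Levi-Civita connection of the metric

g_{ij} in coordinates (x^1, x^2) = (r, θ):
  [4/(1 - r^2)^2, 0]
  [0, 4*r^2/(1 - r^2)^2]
Γ^θ_{r θ} = (1/2) g^{θθ} (∂_r g_{θθ} + ∂_θ g_{θr} - ∂_θ g_{rθ}) = (1/2)((1 - r^2)^2/(4*r^2))((-8*(r^3 + r)/(r^2 - 1)^3) + (0) - (0)) = (-r^2 - 1)/(r^3 - r)
This equals the proposed value (-r^2 - 1)/(r^3 - r).
Yes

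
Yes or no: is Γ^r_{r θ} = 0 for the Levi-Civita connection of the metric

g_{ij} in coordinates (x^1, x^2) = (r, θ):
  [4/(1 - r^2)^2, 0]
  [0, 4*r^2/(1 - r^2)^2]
Γ^r_{r θ} = (1/2) g^{rr} (∂_r g_{rθ} + ∂_θ g_{rr} - ∂_r g_{rθ}) = (1/2)((1 - r^2)^2/4)((0) + (0) - (0)) = 0
This equals the proposed value 0.
Yes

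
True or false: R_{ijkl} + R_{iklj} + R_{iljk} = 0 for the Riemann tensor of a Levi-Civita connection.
This is the first (algebraic) Bianchi identity.
True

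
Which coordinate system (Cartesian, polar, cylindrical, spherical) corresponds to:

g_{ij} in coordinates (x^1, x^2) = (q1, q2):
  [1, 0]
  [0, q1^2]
The line element ds^2 = dq1^2 + q1^2 dq2^2 is dr^2 + r^2 dθ^2 with q1 = r, q2 = θ.
polar coordinates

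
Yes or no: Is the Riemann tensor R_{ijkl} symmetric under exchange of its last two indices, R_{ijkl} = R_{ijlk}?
It is antisymmetric in the last pair: R_{ijkl} = -R_{ijlk}.
No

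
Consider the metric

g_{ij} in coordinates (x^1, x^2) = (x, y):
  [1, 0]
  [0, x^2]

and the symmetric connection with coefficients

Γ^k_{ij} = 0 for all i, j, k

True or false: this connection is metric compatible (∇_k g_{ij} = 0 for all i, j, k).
Using ∇_k g_{ij} = ∂_k g_{ij} - Γ^m_{ki} g_{mj} - Γ^m_{kj} g_{im}:
∇_x g_{yy} = (2*x) - (0) - (0) = 2*x ≠ 0
So the connection is not metric compatible (it is not the Levi-Civita connection).
False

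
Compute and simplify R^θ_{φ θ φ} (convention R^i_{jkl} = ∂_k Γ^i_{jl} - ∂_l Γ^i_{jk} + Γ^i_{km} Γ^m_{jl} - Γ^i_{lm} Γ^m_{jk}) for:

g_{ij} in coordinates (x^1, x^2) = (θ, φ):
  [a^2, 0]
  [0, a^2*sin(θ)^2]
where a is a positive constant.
Non-zero Christoffel symbols (Γ^k_{ij} = Γ^k_{ji}):
Γ^θ_{φ φ} = -sin(2*θ)/2
Γ^φ_{θ φ} = 1/tan(θ)
R^θ_{φ θ φ} = ∂_θ Γ^θ_{φ φ} - ∂_φ Γ^θ_{φ θ} + Γ^θ_{θ m} Γ^m_{φ φ} - Γ^θ_{φ m} Γ^m_{φ θ}
  = (-cos(2*θ)) - (0) + (0) - (-cos(θ)^2) = sin(θ)^2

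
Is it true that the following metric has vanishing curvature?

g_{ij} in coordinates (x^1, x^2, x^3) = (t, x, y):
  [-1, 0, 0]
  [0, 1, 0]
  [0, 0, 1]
All metric components are constant, so every Christoffel symbol vanishes and R^i_{jkl} = 0.
Yes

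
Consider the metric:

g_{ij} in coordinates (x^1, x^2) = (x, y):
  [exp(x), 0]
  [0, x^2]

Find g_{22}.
With x^1 = x, x^2 = y, g_{22} = g_{yy} is the row-2, column-2 entry of the matrix.
g_{22} = x^2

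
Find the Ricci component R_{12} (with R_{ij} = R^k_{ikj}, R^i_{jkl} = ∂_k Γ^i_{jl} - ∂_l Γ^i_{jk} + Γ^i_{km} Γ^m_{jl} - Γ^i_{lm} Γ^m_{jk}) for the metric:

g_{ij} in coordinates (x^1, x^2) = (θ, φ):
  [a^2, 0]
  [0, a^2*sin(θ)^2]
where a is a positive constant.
Non-zero Christoffel symbols (Γ^k_{ij} = Γ^k_{ji}):
Γ^θ_{φ φ} = -sin(2*θ)/2
Γ^φ_{θ φ} = 1/tan(θ)
R^θ_{θ θ φ} = 0 (a repeated index in an antisymmetric pair)
R^φ_{θ φ φ} = 0 (a repeated index in an antisymmetric pair)
R_{θφ} = R^θ_{θ θ φ} + R^φ_{θ φ φ} = (0) + (0) = 0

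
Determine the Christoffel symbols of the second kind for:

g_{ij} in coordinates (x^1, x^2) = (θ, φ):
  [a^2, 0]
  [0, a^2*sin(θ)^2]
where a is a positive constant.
Using Γ^k_{ij} = (1/2) g^{km} (∂_i g_{mj} + ∂_j g_{mi} - ∂_m g_{ij}); the metric is diagonal, so only the m = k term contributes.
Non-zero symbols (using the symmetry Γ^k_{ij} = Γ^k_{ji}):
Γ^θ_{φ φ} = (1/2) g^{θθ} (∂_φ g_{θφ} + ∂_φ g_{θφ} - ∂_θ g_{φφ}) = (1/2)(1/a^2)((0) + (0) - (a^2*sin(2*θ))) = -sin(2*θ)/2
Γ^φ_{θ φ} = (1/2) g^{φφ} (∂_θ g_{φφ} + ∂_φ g_{φθ} - ∂_φ g_{θφ}) = (1/2)(1/(a^2*sin(θ)^2))((a^2*sin(2*θ)) + (0) - (0)) = 1/tan(θ)
All other Christoffel symbols are zero.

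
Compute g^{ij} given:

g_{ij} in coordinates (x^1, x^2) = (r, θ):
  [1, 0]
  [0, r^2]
The metric is diagonal, so g^{ij} is diagonal with entries 1/g_{ii}: diag(1, 1/(r^2)).
g^{ij}:
  [1, 0]
  [0, 1/r^2]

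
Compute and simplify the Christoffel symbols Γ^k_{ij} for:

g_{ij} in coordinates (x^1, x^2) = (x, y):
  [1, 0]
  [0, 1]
Using Γ^k_{ij} = (1/2) g^{km} (∂_i g_{mj} + ∂_j g_{mi} - ∂_m g_{ij}); the metric is diagonal, so only the m = k term contributes.
Every metric component is constant, so all ∂_m g_{ij} = 0 and every Christoffel symbol vanishes.
All Christoffel symbols are zero.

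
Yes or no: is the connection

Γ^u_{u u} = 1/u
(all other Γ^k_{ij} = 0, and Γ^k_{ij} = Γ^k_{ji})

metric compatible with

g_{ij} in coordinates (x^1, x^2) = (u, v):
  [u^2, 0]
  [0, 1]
Using ∇_k g_{ij} = ∂_k g_{ij} - Γ^m_{ki} g_{mj} - Γ^m_{kj} g_{im}:
e.g. ∇_u g_{uu} = (2*u) - (u) - (u) = 0
Every component ∇_k g_{ij} vanishes: the connection is metric compatible.
Yes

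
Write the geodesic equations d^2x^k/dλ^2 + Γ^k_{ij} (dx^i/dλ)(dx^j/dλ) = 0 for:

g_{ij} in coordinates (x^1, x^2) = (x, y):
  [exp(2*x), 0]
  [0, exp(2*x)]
Geodesic equation: d^2x^k/dλ^2 + Γ^k_{ij} (dx^i/dλ)(dx^j/dλ) = 0.
Non-zero Christoffel symbols:
Γ^x_{x x} = 1
Γ^x_{y y} = -1
Γ^y_{x y} = 1
Substituting (the symmetric pair Γ^k_{ij}, Γ^k_{ji} combines into a factor 2):
d^2x/dλ^2 + (dx/dλ)^2 - (dy/dλ)^2 = 0
d^2y/dλ^2 + 2 (dx/dλ)(dy/dλ) = 0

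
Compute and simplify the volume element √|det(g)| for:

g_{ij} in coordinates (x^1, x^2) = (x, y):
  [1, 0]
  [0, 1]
det(g) = 1
√|det(g)| = 1
Volume element: dV = 1 dx dy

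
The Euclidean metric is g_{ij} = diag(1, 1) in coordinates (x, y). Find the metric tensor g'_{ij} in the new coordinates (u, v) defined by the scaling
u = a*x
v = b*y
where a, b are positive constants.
Invert the transformation: x = u/a, y = v/b
g'_{ij} = (∂x^k/∂x'^i)(∂x^l/∂x'^j) g_{kl}; with g_{kl} = δ_{kl} this is Σ_k (∂x^k/∂x'^i)(∂x^k/∂x'^j).
Jacobian: ∂x/∂u = 1/a, ∂x/∂v = 0, ∂y/∂u = 0, ∂y/∂v = 1/b
g'_{uu} = (1/a)(1/a) + (0)(0) = 1/a^2
g'_{uv} = (1/a)(0) + (0)(1/b) = 0
g'_{vv} = (0)(0) + (1/b)(1/b) = 1/b^2
g'_{ij} = diag(1/a^2, 1/b^2)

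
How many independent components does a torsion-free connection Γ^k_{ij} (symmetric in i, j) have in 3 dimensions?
Γ^k_{ij} has n choices for the upper index and n(n+1)/2 independent symmetric lower index pairs.
Total = 3 × 3×4/2 = 3 × 6 = 18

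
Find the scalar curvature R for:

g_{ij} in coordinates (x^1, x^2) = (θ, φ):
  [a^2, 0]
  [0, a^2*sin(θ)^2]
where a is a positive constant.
Non-zero Christoffel symbols (Γ^k_{ij} = Γ^k_{ji}):
Γ^θ_{φ φ} = -sin(2*θ)/2
Γ^φ_{θ φ} = 1/tan(θ)
Ricci tensor (R_{ij} = R^k_{ikj}): R_{θθ} = 1, R_{θφ} = 0, R_{φφ} = sin(θ)^2
Inverse metric: g^{θθ} = 1/a^2, g^{φφ} = 1/(a^2*sin(θ)^2)
R = g^{ij} R_{ij} = (1/a^2)(1) + (1/(a^2*sin(θ)^2))(sin(θ)^2) = 2/a^2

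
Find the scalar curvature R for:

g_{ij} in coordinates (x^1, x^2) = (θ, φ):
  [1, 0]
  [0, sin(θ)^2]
Non-zero Christoffel symbols (Γ^k_{ij} = Γ^k_{ji}):
Γ^θ_{φ φ} = -sin(2*θ)/2
Γ^φ_{θ φ} = 1/tan(θ)
Ricci tensor (R_{ij} = R^k_{ikj}): R_{θθ} = 1, R_{θφ} = 0, R_{φφ} = sin(θ)^2
Inverse metric: g^{θθ} = 1, g^{φφ} = 1/sin(θ)^2
R = g^{ij} R_{ij} = (1)(1) + (1/sin(θ)^2)(sin(θ)^2) = 2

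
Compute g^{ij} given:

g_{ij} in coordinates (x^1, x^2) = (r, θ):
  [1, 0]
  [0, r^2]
The metric is diagonal, so g^{ij} is diagonal with entries 1/g_{ii}: diag(1, 1/(r^2)).
g^{ij}:
  [1, 0]
  [0, 1/r^2]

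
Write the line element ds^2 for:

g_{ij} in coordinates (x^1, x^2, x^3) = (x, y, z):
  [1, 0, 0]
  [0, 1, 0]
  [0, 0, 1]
ds^2 = g_{ij} dx^i dx^j; only the non-zero components contribute.
ds^2 = dx^2 + dy^2 + dz^2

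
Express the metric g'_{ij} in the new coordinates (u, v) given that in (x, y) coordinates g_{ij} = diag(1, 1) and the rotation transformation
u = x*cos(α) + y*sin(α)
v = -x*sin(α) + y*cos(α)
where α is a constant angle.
Invert the transformation: x = u*cos(α) - v*sin(α), y = u*sin(α) + v*cos(α)
g'_{ij} = (∂x^k/∂x'^i)(∂x^l/∂x'^j) g_{kl}; with g_{kl} = δ_{kl} this is Σ_k (∂x^k/∂x'^i)(∂x^k/∂x'^j).
Jacobian: ∂x/∂u = cos(α), ∂x/∂v = -sin(α), ∂y/∂u = sin(α), ∂y/∂v = cos(α)
g'_{uu} = (cos(α))(cos(α)) + (sin(α))(sin(α)) = 1
g'_{uv} = (cos(α))(-sin(α)) + (sin(α))(cos(α)) = 0
g'_{vv} = (-sin(α))(-sin(α)) + (cos(α))(cos(α)) = 1
g'_{ij} = diag(1, 1)
The Euclidean metric is invariant under rotations.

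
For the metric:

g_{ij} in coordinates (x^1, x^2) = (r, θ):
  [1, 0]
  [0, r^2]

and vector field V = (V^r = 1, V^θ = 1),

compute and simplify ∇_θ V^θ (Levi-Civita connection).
Non-zero Christoffel symbols:
Γ^r_{θ θ} = -r
Γ^θ_{r θ} = 1/r
∇_θ V^θ = ∂_θ V^θ + Γ^θ_{θ j} V^j
  = (0) + (1/r)(1) + (0)(1)
  = 1/r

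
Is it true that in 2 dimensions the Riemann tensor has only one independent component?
The number of independent components is n^2(n^2-1)/12 = 4·3/12 = 1 for n = 2 (e.g. R_{1212}).
Yes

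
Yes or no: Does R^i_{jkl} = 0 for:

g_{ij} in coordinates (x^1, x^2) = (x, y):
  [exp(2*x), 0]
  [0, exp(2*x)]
Non-zero Christoffel symbols:
Γ^x_{x x} = 1
Γ^x_{y y} = -1
Γ^y_{x y} = 1
Ricci tensor: R_{xx} = 0, R_{xy} = 0, R_{yy} = 0
All R_{ij} vanish; in 2 dimensions the Riemann tensor is fully determined by the Ricci tensor, so R^i_{jkl} = 0: the metric is flat (curvilinear coordinates on flat space).
Yes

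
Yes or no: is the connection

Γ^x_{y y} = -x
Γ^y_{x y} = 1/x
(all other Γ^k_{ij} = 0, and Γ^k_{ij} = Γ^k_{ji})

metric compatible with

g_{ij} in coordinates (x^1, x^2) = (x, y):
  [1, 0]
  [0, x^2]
Using ∇_k g_{ij} = ∂_k g_{ij} - Γ^m_{ki} g_{mj} - Γ^m_{kj} g_{im}:
e.g. ∇_x g_{yy} = (2*x) - (x) - (x) = 0
Every component ∇_k g_{ij} vanishes: the connection is metric compatible.
Yes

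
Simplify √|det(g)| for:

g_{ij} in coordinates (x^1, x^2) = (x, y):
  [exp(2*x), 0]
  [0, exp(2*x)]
det(g) = exp(4*x)
√|det(g)| = exp(2*x)
Volume element: dV = exp(2*x) dx dy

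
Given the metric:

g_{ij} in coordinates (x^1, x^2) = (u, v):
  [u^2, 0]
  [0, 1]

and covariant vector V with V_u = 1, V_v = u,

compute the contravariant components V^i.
Inverse metric (diagonal): g^{uu} = 1/u^2, g^{vv} = 1
V^i = g^{ij} V_j:
V^u = (1/u^2)(1) + (0)(u) = 1/u^2
V^v = (0)(1) + (1)(u) = u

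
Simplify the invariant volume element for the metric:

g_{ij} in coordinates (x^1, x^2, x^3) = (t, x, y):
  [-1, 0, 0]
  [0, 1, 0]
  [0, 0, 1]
det(g) = -1
√|det(g)| = 1
Volume element: dV = 1 dt dx dy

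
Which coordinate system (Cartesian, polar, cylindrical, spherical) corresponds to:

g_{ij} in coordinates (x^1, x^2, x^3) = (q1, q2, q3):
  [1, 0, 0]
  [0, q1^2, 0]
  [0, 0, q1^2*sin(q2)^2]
The line element ds^2 = dq1^2 + q1^2 dq2^2 + q1^2 sin(q2)^2 dq3^2 is dr^2 + r^2 dθ^2 + r^2 sin(θ)^2 dφ^2 with q1 = r, q2 = θ, q3 = φ.
spherical coordinates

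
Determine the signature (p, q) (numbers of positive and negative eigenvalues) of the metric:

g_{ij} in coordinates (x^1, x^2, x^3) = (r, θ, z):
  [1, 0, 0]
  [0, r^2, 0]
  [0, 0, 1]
The metric is diagonal, so its eigenvalues are the diagonal entries: 1, r^2, 1 (at a generic point, where coordinate-dependent entries are positive).
3 positive, 0 negative.
(3, 0) - Riemannian (positive definite)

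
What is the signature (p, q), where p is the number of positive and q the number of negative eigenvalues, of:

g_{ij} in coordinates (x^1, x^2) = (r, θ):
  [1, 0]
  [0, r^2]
The metric is diagonal, so its eigenvalues are the diagonal entries: 1, r^2 (at a generic point, where coordinate-dependent entries are positive).
2 positive, 0 negative.
(2, 0) - Riemannian (positive definite)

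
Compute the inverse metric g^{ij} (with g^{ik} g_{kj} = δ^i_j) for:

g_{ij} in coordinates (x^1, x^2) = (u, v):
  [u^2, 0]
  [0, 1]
The metric is diagonal, so g^{ij} is diagonal with entries 1/g_{ii}: diag(1/(u^2), 1).
g^{ij}:
  [1/u^2, 0]
  [0, 1]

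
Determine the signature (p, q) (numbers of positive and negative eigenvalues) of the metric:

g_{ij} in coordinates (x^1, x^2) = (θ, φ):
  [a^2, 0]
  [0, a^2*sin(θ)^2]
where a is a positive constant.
The metric is diagonal, so its eigenvalues are the diagonal entries: a^2, a^2*sin(θ)^2 (at a generic point, where coordinate-dependent entries are positive).
2 positive, 0 negative.
(2, 0) - Riemannian (positive definite)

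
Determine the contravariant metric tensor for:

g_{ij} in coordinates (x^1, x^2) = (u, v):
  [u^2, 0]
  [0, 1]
The metric is diagonal, so g^{ij} is diagonal with entries 1/g_{ii}: diag(1/(u^2), 1).
g^{ij}:
  [1/u^2, 0]
  [0, 1]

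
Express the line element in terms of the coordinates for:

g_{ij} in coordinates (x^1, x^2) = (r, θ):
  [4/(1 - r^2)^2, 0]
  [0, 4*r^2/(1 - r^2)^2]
ds^2 = g_{ij} dx^i dx^j; only the non-zero components contribute.
ds^2 = (4/(1 - r^2)^2) dr^2 + (4*r^2/(1 - r^2)^2) dθ^2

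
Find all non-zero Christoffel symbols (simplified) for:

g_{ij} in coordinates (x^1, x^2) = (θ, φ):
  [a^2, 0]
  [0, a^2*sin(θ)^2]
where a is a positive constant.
Using Γ^k_{ij} = (1/2) g^{km} (∂_i g_{mj} + ∂_j g_{mi} - ∂_m g_{ij}); the metric is diagonal, so only the m = k term contributes.
Non-zero symbols (using the symmetry Γ^k_{ij} = Γ^k_{ji}):
Γ^θ_{φ φ} = (1/2) g^{θθ} (∂_φ g_{θφ} + ∂_φ g_{θφ} - ∂_θ g_{φφ}) = (1/2)(1/a^2)((0) + (0) - (a^2*sin(2*θ))) = -sin(2*θ)/2
Γ^φ_{θ φ} = (1/2) g^{φφ} (∂_θ g_{φφ} + ∂_φ g_{φθ} - ∂_φ g_{θφ}) = (1/2)(1/(a^2*sin(θ)^2))((a^2*sin(2*θ)) + (0) - (0)) = 1/tan(θ)
All other Christoffel symbols are zero.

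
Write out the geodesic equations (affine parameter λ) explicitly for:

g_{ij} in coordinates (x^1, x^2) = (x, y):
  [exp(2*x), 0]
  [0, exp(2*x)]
Geodesic equation: d^2x^k/dλ^2 + Γ^k_{ij} (dx^i/dλ)(dx^j/dλ) = 0.
Non-zero Christoffel symbols:
Γ^x_{x x} = 1
Γ^x_{y y} = -1
Γ^y_{x y} = 1
Substituting (the symmetric pair Γ^k_{ij}, Γ^k_{ji} combines into a factor 2):
d^2x/dλ^2 + (dx/dλ)^2 - (dy/dλ)^2 = 0
d^2y/dλ^2 + 2 (dx/dλ)(dy/dλ) = 0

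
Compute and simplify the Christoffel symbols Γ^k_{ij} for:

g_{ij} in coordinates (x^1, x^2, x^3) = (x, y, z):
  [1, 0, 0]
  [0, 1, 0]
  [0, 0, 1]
Using Γ^k_{ij} = (1/2) g^{km} (∂_i g_{mj} + ∂_j g_{mi} - ∂_m g_{ij}); the metric is diagonal, so only the m = k term contributes.
Every metric component is constant, so all ∂_m g_{ij} = 0 and every Christoffel symbol vanishes.
All Christoffel symbols are zero.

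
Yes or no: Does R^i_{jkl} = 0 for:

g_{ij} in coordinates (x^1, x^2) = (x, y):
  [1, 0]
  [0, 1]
All metric components are constant, so every Christoffel symbol vanishes and R^i_{jkl} = 0.
Yes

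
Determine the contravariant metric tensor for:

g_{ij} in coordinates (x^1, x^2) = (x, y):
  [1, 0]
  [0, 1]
The metric is diagonal, so g^{ij} is diagonal with entries 1/g_{ii}: diag(1, 1).
g^{ij}:
  [1, 0]
  [0, 1]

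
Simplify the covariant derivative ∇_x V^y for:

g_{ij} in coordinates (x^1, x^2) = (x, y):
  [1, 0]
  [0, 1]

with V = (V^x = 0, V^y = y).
All Christoffel symbols are zero.
∇_x V^y = ∂_x V^y + Γ^y_{x j} V^j
  = (0) + (0)(0) + (0)(y)
  = 0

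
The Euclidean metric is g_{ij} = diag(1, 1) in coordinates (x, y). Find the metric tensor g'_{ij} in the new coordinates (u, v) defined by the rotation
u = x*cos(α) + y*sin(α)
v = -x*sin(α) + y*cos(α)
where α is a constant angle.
Invert the transformation: x = u*cos(α) - v*sin(α), y = u*sin(α) + v*cos(α)
g'_{ij} = (∂x^k/∂x'^i)(∂x^l/∂x'^j) g_{kl}; with g_{kl} = δ_{kl} this is Σ_k (∂x^k/∂x'^i)(∂x^k/∂x'^j).
Jacobian: ∂x/∂u = cos(α), ∂x/∂v = -sin(α), ∂y/∂u = sin(α), ∂y/∂v = cos(α)
g'_{uu} = (cos(α))(cos(α)) + (sin(α))(sin(α)) = 1
g'_{uv} = (cos(α))(-sin(α)) + (sin(α))(cos(α)) = 0
g'_{vv} = (-sin(α))(-sin(α)) + (cos(α))(cos(α)) = 1
g'_{ij} = diag(1, 1)
The Euclidean metric is invariant under rotations.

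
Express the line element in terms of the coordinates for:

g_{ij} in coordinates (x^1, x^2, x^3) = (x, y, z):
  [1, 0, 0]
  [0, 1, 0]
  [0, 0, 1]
ds^2 = g_{ij} dx^i dx^j; only the non-zero components contribute.
ds^2 = dx^2 + dy^2 + dz^2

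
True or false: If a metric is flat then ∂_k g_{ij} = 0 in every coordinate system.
Flatness means R^i_{jkl} = 0; the components can still vary, e.g. the flat plane in polar coordinates has g_{θθ} = r^2.
False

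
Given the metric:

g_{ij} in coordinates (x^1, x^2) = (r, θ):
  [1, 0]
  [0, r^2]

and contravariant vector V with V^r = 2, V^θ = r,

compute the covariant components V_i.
V_i = g_{ij} V^j:
V_r = (1)(2) + (0)(r) = 2
V_θ = (0)(2) + (r^2)(r) = r^3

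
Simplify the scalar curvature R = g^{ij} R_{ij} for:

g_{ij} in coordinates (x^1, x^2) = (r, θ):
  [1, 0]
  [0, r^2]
Non-zero Christoffel symbols (Γ^k_{ij} = Γ^k_{ji}):
Γ^r_{θ θ} = -r
Γ^θ_{r θ} = 1/r
Ricci tensor (R_{ij} = R^k_{ikj}): R_{rr} = 0, R_{rθ} = 0, R_{θθ} = 0
Inverse metric: g^{rr} = 1, g^{θθ} = 1/r^2
R = g^{ij} R_{ij} = (1)(0) + (1/r^2)(0) = 0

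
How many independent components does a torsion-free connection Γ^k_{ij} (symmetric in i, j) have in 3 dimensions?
Γ^k_{ij} has n choices for the upper index and n(n+1)/2 independent symmetric lower index pairs.
Total = 3 × 3×4/2 = 3 × 6 = 18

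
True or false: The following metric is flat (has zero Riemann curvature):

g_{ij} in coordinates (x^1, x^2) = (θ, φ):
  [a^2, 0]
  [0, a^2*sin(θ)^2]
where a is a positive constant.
Non-zero Christoffel symbols:
Γ^θ_{φ φ} = -sin(2*θ)/2
Γ^φ_{θ φ} = 1/tan(θ)
Ricci tensor: R_{θθ} = 1, R_{θφ} = 0, R_{φφ} = sin(θ)^2
The Ricci tensor is non-zero, so the Riemann tensor is non-zero: not flat.
False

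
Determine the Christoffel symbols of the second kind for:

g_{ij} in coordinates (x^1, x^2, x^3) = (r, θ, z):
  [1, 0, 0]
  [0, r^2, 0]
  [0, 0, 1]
Using Γ^k_{ij} = (1/2) g^{km} (∂_i g_{mj} + ∂_j g_{mi} - ∂_m g_{ij}); the metric is diagonal, so only the m = k term contributes.
Non-zero symbols (using the symmetry Γ^k_{ij} = Γ^k_{ji}):
Γ^r_{θ θ} = (1/2) g^{rr} (∂_θ g_{rθ} + ∂_θ g_{rθ} - ∂_r g_{θθ}) = (1/2)(1)((0) + (0) - (2*r)) = -r
Γ^θ_{r θ} = (1/2) g^{θθ} (∂_r g_{θθ} + ∂_θ g_{θr} - ∂_θ g_{rθ}) = (1/2)(1/r^2)((2*r) + (0) - (0)) = 1/r
All other Christoffel symbols are zero.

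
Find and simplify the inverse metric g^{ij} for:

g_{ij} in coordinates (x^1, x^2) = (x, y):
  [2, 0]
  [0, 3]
The metric is diagonal, so g^{ij} is diagonal with entries 1/g_{ii}: diag(1/2, 1/3).
g^{ij}:
  [1/2, 0]
  [0, 1/3]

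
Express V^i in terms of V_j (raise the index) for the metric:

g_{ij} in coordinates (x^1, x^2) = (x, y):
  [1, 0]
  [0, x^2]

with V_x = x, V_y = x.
Inverse metric (diagonal): g^{xx} = 1, g^{yy} = 1/x^2
V^i = g^{ij} V_j:
V^x = (1)(x) + (0)(x) = x
V^y = (0)(x) + (1/x^2)(x) = 1/x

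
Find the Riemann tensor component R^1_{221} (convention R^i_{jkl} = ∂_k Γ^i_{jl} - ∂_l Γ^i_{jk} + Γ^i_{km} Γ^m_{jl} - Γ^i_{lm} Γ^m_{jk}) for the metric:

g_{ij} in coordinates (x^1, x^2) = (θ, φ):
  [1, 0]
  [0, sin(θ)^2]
Non-zero Christoffel symbols (Γ^k_{ij} = Γ^k_{ji}):
Γ^θ_{φ φ} = -sin(2*θ)/2
Γ^φ_{θ φ} = 1/tan(θ)
R^θ_{φ φ θ} = ∂_φ Γ^θ_{φ θ} - ∂_θ Γ^θ_{φ φ} + Γ^θ_{φ m} Γ^m_{φ θ} - Γ^θ_{θ m} Γ^m_{φ φ}
  = (0) - (-cos(2*θ)) + (-cos(θ)^2) - (0) = -sin(θ)^2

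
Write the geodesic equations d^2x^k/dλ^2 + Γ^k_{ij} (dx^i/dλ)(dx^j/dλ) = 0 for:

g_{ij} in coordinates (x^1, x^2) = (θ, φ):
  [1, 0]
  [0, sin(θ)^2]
Geodesic equation: d^2x^k/dλ^2 + Γ^k_{ij} (dx^i/dλ)(dx^j/dλ) = 0.
Non-zero Christoffel symbols:
Γ^θ_{φ φ} = -sin(2*θ)/2
Γ^φ_{θ φ} = 1/tan(θ)
Substituting (the symmetric pair Γ^k_{ij}, Γ^k_{ji} combines into a factor 2):
d^2θ/dλ^2 - (sin(2*θ)/2) (dφ/dλ)^2 = 0
d^2φ/dλ^2 + (2/tan(θ)) (dθ/dλ)(dφ/dλ) = 0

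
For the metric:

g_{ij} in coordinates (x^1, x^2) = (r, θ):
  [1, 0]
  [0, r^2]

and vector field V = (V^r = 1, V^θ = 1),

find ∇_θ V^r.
Non-zero Christoffel symbols:
Γ^r_{θ θ} = -r
Γ^θ_{r θ} = 1/r
∇_θ V^r = ∂_θ V^r + Γ^r_{θ j} V^j
  = (0) + (0)(1) + (-r)(1)
  = -r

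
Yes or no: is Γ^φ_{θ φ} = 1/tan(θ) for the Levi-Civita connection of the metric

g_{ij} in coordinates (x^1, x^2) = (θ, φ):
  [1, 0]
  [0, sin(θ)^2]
Γ^φ_{θ φ} = (1/2) g^{φφ} (∂_θ g_{φφ} + ∂_φ g_{φθ} - ∂_φ g_{θφ}) = (1/2)(1/sin(θ)^2)((sin(2*θ)) + (0) - (0)) = 1/tan(θ)
This equals the proposed value 1/tan(θ).
Yes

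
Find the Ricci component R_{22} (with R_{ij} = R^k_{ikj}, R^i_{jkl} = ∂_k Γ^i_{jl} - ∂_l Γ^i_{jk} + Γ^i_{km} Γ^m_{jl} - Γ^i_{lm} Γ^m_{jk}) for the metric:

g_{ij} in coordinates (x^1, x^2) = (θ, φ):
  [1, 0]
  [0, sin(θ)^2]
Non-zero Christoffel symbols (Γ^k_{ij} = Γ^k_{ji}):
Γ^θ_{φ φ} = -sin(2*θ)/2
Γ^φ_{θ φ} = 1/tan(θ)
R^θ_{φ θ φ} = ∂_θ Γ^θ_{φ φ} - ∂_φ Γ^θ_{φ θ} + Γ^θ_{θ m} Γ^m_{φ φ} - Γ^θ_{φ m} Γ^m_{φ θ}
  = (-cos(2*θ)) - (0) + (0) - (-cos(θ)^2) = sin(θ)^2
R^φ_{φ φ φ} = 0 (a repeated index in an antisymmetric pair)
R_{φφ} = R^θ_{φ θ φ} + R^φ_{φ φ φ} = (sin(θ)^2) + (0) = sin(θ)^2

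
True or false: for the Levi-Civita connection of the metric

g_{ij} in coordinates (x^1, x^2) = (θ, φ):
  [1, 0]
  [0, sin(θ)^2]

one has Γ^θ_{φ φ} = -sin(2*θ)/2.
Γ^θ_{φ φ} = (1/2) g^{θθ} (∂_φ g_{θφ} + ∂_φ g_{θφ} - ∂_θ g_{φφ}) = (1/2)(1)((0) + (0) - (sin(2*θ))) = -sin(2*θ)/2
This equals the proposed value -sin(2*θ)/2.
True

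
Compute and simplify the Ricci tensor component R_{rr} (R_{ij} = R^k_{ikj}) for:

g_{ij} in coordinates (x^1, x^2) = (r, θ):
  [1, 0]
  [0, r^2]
Non-zero Christoffel symbols (Γ^k_{ij} = Γ^k_{ji}):
Γ^r_{θ θ} = -r
Γ^θ_{r θ} = 1/r
R^r_{r r r} = 0 (a repeated index in an antisymmetric pair)
R^θ_{r θ r} = ∂_θ Γ^θ_{r r} - ∂_r Γ^θ_{r θ} + Γ^θ_{θ m} Γ^m_{r r} - Γ^θ_{r m} Γ^m_{r θ}
  = (0) - (-1/r^2) + (0) - (1/r^2) = 0
R_{rr} = R^r_{r r r} + R^θ_{r θ r} = (0) + (0) = 0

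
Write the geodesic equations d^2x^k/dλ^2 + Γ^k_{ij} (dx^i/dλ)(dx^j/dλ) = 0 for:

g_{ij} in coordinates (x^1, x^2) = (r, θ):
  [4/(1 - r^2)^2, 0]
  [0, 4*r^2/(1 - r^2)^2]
Geodesic equation: d^2x^k/dλ^2 + Γ^k_{ij} (dx^i/dλ)(dx^j/dλ) = 0.
Non-zero Christoffel symbols:
Γ^r_{r r} = 2*r/(1 - r^2)
Γ^r_{θ θ} = (r^3 + r)/(r^2 - 1)
Γ^θ_{r θ} = (-r^2 - 1)/(r^3 - r)
Substituting (the symmetric pair Γ^k_{ij}, Γ^k_{ji} combines into a factor 2):
d^2r/dλ^2 + (2*r/(1 - r^2)) (dr/dλ)^2 + ((r^3 + r)/(r^2 - 1)) (dθ/dλ)^2 = 0
d^2θ/dλ^2 + ((-2*r^2 - 2)/(r^3 - r)) (dr/dλ)(dθ/dλ) = 0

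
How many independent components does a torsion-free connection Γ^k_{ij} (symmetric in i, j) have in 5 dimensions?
Γ^k_{ij} has n choices for the upper index and n(n+1)/2 independent symmetric lower index pairs.
Total = 5 × 5×6/2 = 5 × 15 = 75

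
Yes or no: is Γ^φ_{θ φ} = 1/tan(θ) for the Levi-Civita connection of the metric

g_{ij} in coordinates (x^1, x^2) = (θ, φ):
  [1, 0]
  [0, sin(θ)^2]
Γ^φ_{θ φ} = (1/2) g^{φφ} (∂_θ g_{φφ} + ∂_φ g_{φθ} - ∂_φ g_{θφ}) = (1/2)(1/sin(θ)^2)((sin(2*θ)) + (0) - (0)) = 1/tan(θ)
This equals the proposed value 1/tan(θ).
Yes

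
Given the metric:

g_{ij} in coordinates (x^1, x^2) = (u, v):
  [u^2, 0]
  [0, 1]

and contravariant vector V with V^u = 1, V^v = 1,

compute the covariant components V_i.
V_i = g_{ij} V^j:
V_u = (u^2)(1) + (0)(1) = u^2
V_v = (0)(1) + (1)(1) = 1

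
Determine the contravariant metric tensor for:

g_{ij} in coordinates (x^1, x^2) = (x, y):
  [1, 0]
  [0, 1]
The metric is diagonal, so g^{ij} is diagonal with entries 1/g_{ii}: diag(1, 1).
g^{ij}:
  [1, 0]
  [0, 1]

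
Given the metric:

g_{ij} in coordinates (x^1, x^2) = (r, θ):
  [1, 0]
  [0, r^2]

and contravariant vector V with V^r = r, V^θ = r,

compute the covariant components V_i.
V_i = g_{ij} V^j:
V_r = (1)(r) + (0)(r) = r
V_θ = (0)(r) + (r^2)(r) = r^3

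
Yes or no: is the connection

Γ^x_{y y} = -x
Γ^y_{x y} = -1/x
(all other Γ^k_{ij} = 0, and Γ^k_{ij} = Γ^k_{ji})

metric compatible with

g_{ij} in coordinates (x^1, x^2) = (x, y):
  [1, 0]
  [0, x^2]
Using ∇_k g_{ij} = ∂_k g_{ij} - Γ^m_{ki} g_{mj} - Γ^m_{kj} g_{im}:
∇_x g_{yy} = (2*x) - (-x) - (-x) = 4*x ≠ 0
So the connection is not metric compatible (it is not the Levi-Civita connection).
No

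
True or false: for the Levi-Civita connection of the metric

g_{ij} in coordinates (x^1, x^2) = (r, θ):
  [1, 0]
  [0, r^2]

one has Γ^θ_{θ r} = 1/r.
Γ^θ_{θ r} = (1/2) g^{θθ} (∂_θ g_{θr} + ∂_r g_{θθ} - ∂_θ g_{θr}) = (1/2)(1/r^2)((0) + (2*r) - (0)) = 1/r
This equals the proposed value 1/r.
True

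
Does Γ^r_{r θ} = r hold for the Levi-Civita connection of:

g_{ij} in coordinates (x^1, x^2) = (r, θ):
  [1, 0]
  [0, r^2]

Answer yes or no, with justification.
Γ^r_{r θ} = (1/2) g^{rr} (∂_r g_{rθ} + ∂_θ g_{rr} - ∂_r g_{rθ}) = (1/2)(1)((0) + (0) - (0)) = 0
This differs from the proposed value r.
No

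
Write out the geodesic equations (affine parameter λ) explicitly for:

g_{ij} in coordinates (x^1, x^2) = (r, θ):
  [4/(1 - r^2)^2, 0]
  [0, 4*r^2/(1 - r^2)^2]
Geodesic equation: d^2x^k/dλ^2 + Γ^k_{ij} (dx^i/dλ)(dx^j/dλ) = 0.
Non-zero Christoffel symbols:
Γ^r_{r r} = 2*r/(1 - r^2)
Γ^r_{θ θ} = (r^3 + r)/(r^2 - 1)
Γ^θ_{r θ} = (-r^2 - 1)/(r^3 - r)
Substituting (the symmetric pair Γ^k_{ij}, Γ^k_{ji} combines into a factor 2):
d^2r/dλ^2 + (2*r/(1 - r^2)) (dr/dλ)^2 + ((r^3 + r)/(r^2 - 1)) (dθ/dλ)^2 = 0
d^2θ/dλ^2 + ((-2*r^2 - 2)/(r^3 - r)) (dr/dλ)(dθ/dλ) = 0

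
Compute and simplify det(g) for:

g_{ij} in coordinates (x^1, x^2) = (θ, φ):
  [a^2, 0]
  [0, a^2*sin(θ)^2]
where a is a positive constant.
For a 2×2 metric: det(g) = g_{11}·g_{22} - g_{12}·g_{21}
= (a^2)·(a^2*sin(θ)^2) - (0)·(0)
= a^4*sin(θ)^2 - 0
det(g) = a^4*sin(θ)^2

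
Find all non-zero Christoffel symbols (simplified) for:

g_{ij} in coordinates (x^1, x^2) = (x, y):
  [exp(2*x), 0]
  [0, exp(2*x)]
Using Γ^k_{ij} = (1/2) g^{km} (∂_i g_{mj} + ∂_j g_{mi} - ∂_m g_{ij}); the metric is diagonal, so only the m = k term contributes.
Non-zero symbols (using the symmetry Γ^k_{ij} = Γ^k_{ji}):
Γ^x_{x x} = (1/2) g^{xx} (∂_x g_{xx} + ∂_x g_{xx} - ∂_x g_{xx}) = (1/2)(exp(-2*x))((2*exp(2*x)) + (2*exp(2*x)) - (2*exp(2*x))) = 1
Γ^x_{y y} = (1/2) g^{xx} (∂_y g_{xy} + ∂_y g_{xy} - ∂_x g_{yy}) = (1/2)(exp(-2*x))((0) + (0) - (2*exp(2*x))) = -1
Γ^y_{x y} = (1/2) g^{yy} (∂_x g_{yy} + ∂_y g_{yx} - ∂_y g_{xy}) = (1/2)(exp(-2*x))((2*exp(2*x)) + (0) - (0)) = 1
All other Christoffel symbols are zero.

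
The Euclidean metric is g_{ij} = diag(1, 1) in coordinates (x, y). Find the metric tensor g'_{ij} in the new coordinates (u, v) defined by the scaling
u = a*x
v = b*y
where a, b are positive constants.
Invert the transformation: x = u/a, y = v/b
g'_{ij} = (∂x^k/∂x'^i)(∂x^l/∂x'^j) g_{kl}; with g_{kl} = δ_{kl} this is Σ_k (∂x^k/∂x'^i)(∂x^k/∂x'^j).
Jacobian: ∂x/∂u = 1/a, ∂x/∂v = 0, ∂y/∂u = 0, ∂y/∂v = 1/b
g'_{uu} = (1/a)(1/a) + (0)(0) = 1/a^2
g'_{uv} = (1/a)(0) + (0)(1/b) = 0
g'_{vv} = (0)(0) + (1/b)(1/b) = 1/b^2
g'_{ij} = diag(1/a^2, 1/b^2)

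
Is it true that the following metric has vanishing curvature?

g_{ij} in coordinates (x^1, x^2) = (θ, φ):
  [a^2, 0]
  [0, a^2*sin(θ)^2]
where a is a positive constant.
Non-zero Christoffel symbols:
Γ^θ_{φ φ} = -sin(2*θ)/2
Γ^φ_{θ φ} = 1/tan(θ)
Ricci tensor: R_{θθ} = 1, R_{θφ} = 0, R_{φφ} = sin(θ)^2
The Ricci tensor is non-zero, so the Riemann tensor is non-zero: not flat.
No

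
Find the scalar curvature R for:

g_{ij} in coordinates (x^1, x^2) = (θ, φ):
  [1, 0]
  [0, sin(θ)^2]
Non-zero Christoffel symbols (Γ^k_{ij} = Γ^k_{ji}):
Γ^θ_{φ φ} = -sin(2*θ)/2
Γ^φ_{θ φ} = 1/tan(θ)
Ricci tensor (R_{ij} = R^k_{ikj}): R_{θθ} = 1, R_{θφ} = 0, R_{φφ} = sin(θ)^2
Inverse metric: g^{θθ} = 1, g^{φφ} = 1/sin(θ)^2
R = g^{ij} R_{ij} = (1)(1) + (1/sin(θ)^2)(sin(θ)^2) = 2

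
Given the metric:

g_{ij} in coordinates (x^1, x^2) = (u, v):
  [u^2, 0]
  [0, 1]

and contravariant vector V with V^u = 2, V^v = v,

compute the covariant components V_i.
V_i = g_{ij} V^j:
V_u = (u^2)(2) + (0)(v) = 2*u^2
V_v = (0)(2) + (1)(v) = v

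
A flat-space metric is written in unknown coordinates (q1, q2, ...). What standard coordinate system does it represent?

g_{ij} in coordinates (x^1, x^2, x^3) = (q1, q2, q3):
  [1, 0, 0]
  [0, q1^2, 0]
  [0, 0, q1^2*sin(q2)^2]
The line element ds^2 = dq1^2 + q1^2 dq2^2 + q1^2 sin(q2)^2 dq3^2 is dr^2 + r^2 dθ^2 + r^2 sin(θ)^2 dφ^2 with q1 = r, q2 = θ, q3 = φ.
spherical coordinates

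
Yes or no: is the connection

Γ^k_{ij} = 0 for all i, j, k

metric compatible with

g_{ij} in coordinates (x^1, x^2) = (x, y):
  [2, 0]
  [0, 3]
Using ∇_k g_{ij} = ∂_k g_{ij} - Γ^m_{ki} g_{mj} - Γ^m_{kj} g_{im}:
e.g. ∇_y g_{xx} = (0) - (0) - (0) = 0
Every component ∇_k g_{ij} vanishes: the connection is metric compatible.
Yes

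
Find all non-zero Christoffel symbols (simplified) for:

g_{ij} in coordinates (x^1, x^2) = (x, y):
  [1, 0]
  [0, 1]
Using Γ^k_{ij} = (1/2) g^{km} (∂_i g_{mj} + ∂_j g_{mi} - ∂_m g_{ij}); the metric is diagonal, so only the m = k term contributes.
Every metric component is constant, so all ∂_m g_{ij} = 0 and every Christoffel symbol vanishes.
All Christoffel symbols are zero.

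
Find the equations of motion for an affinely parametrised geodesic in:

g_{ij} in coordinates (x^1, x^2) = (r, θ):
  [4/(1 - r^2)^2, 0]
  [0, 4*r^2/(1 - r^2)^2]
Geodesic equation: d^2x^k/dλ^2 + Γ^k_{ij} (dx^i/dλ)(dx^j/dλ) = 0.
Non-zero Christoffel symbols:
Γ^r_{r r} = 2*r/(1 - r^2)
Γ^r_{θ θ} = (r^3 + r)/(r^2 - 1)
Γ^θ_{r θ} = (-r^2 - 1)/(r^3 - r)
Substituting (the symmetric pair Γ^k_{ij}, Γ^k_{ji} combines into a factor 2):
d^2r/dλ^2 + (2*r/(1 - r^2)) (dr/dλ)^2 + ((r^3 + r)/(r^2 - 1)) (dθ/dλ)^2 = 0
d^2θ/dλ^2 + ((-2*r^2 - 2)/(r^3 - r)) (dr/dλ)(dθ/dλ) = 0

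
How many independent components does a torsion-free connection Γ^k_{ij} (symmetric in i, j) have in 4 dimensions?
Γ^k_{ij} has n choices for the upper index and n(n+1)/2 independent symmetric lower index pairs.
Total = 4 × 4×5/2 = 4 × 10 = 40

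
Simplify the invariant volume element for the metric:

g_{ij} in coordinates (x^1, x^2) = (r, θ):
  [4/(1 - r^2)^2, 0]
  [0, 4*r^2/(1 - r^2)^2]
det(g) = 16*r^2/(1 - r^2)^4
√|det(g)| = 4*r/(r^2 - 1)^2
Volume element: dV = 4*r/(r^2 - 1)^2 dr dθ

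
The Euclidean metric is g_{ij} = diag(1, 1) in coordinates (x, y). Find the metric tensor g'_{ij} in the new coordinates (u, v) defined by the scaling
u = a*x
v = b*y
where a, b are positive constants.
Invert the transformation: x = u/a, y = v/b
g'_{ij} = (∂x^k/∂x'^i)(∂x^l/∂x'^j) g_{kl}; with g_{kl} = δ_{kl} this is Σ_k (∂x^k/∂x'^i)(∂x^k/∂x'^j).
Jacobian: ∂x/∂u = 1/a, ∂x/∂v = 0, ∂y/∂u = 0, ∂y/∂v = 1/b
g'_{uu} = (1/a)(1/a) + (0)(0) = 1/a^2
g'_{uv} = (1/a)(0) + (0)(1/b) = 0
g'_{vv} = (0)(0) + (1/b)(1/b) = 1/b^2
g'_{ij} = diag(1/a^2, 1/b^2)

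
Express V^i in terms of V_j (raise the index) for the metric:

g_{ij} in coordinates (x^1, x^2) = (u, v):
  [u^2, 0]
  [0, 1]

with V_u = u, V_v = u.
Inverse metric (diagonal): g^{uu} = 1/u^2, g^{vv} = 1
V^i = g^{ij} V_j:
V^u = (1/u^2)(u) + (0)(u) = 1/u
V^v = (0)(u) + (1)(u) = u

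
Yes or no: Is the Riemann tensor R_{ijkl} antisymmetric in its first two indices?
R_{ijkl} = -R_{jikl} (follows from metric compatibility).
Yes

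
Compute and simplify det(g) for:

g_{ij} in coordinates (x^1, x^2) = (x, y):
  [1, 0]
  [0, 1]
For a 2×2 metric: det(g) = g_{11}·g_{22} - g_{12}·g_{21}
= (1)·(1) - (0)·(0)
= 1 - 0
det(g) = 1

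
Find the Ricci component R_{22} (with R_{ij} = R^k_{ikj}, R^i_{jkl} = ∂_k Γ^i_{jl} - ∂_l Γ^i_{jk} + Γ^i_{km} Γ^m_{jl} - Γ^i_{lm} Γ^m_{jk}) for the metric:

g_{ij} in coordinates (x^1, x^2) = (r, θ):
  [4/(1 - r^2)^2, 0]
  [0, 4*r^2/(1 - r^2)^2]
Non-zero Christoffel symbols (Γ^k_{ij} = Γ^k_{ji}):
Γ^r_{r r} = 2*r/(1 - r^2)
Γ^r_{θ θ} = (r^3 + r)/(r^2 - 1)
Γ^θ_{r θ} = (-r^2 - 1)/(r^3 - r)
R^r_{θ r θ} = ∂_r Γ^r_{θ θ} - ∂_θ Γ^r_{θ r} + Γ^r_{r m} Γ^m_{θ θ} - Γ^r_{θ m} Γ^m_{θ r}
  = ((r^4 - 4*r^2 - 1)/(r^2 - 1)^2) - (0) + (-2*r^2*(r^2 + 1)/(r^2 - 1)^2) - (-(r^2 + 1)^2/(r^2 - 1)^2) = -4*r^2/(r^2 - 1)^2
R^θ_{θ θ θ} = 0 (a repeated index in an antisymmetric pair)
R_{θθ} = R^r_{θ r θ} + R^θ_{θ θ θ} = (-4*r^2/(r^2 - 1)^2) + (0) = -4*r^2/(r^2 - 1)^2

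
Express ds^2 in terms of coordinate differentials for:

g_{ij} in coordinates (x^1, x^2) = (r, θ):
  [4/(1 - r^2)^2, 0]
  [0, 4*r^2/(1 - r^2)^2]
ds^2 = g_{ij} dx^i dx^j; only the non-zero components contribute.
ds^2 = (4/(1 - r^2)^2) dr^2 + (4*r^2/(1 - r^2)^2) dθ^2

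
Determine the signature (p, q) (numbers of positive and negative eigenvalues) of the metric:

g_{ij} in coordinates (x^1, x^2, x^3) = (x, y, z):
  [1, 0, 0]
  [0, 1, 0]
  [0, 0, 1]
The metric is diagonal, so its eigenvalues are the diagonal entries: 1, 1, 1 (at a generic point, where coordinate-dependent entries are positive).
3 positive, 0 negative.
(3, 0) - Riemannian (positive definite)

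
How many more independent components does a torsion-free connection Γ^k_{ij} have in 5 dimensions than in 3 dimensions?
Independent components in n dimensions: n × n(n+1)/2 = n^2(n+1)/2.
5D: 5 × 15 = 75
3D: 3 × 6 = 18
Difference = 75 - 18 = 57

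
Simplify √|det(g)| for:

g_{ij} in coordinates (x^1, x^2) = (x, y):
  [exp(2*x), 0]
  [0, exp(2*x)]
det(g) = exp(4*x)
√|det(g)| = exp(2*x)
Volume element: dV = exp(2*x) dx dy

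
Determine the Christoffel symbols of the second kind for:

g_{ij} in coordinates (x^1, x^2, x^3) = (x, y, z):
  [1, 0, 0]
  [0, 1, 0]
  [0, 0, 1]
Using Γ^k_{ij} = (1/2) g^{km} (∂_i g_{mj} + ∂_j g_{mi} - ∂_m g_{ij}); the metric is diagonal, so only the m = k term contributes.
Every metric component is constant, so all ∂_m g_{ij} = 0 and every Christoffel symbol vanishes.
All Christoffel symbols are zero.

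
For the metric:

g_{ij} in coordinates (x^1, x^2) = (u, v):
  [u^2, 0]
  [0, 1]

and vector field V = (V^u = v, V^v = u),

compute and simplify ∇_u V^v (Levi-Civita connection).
Non-zero Christoffel symbols:
Γ^u_{u u} = 1/u
∇_u V^v = ∂_u V^v + Γ^v_{u j} V^j
  = (1) + (0)(v) + (0)(u)
  = 1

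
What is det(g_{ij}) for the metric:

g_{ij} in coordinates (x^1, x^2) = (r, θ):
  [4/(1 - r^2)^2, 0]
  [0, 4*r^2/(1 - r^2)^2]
For a 2×2 metric: det(g) = g_{11}·g_{22} - g_{12}·g_{21}
= (4/(1 - r^2)^2)·(4*r^2/(1 - r^2)^2) - (0)·(0)
= 16*r^2/(1 - r^2)^4 - 0
det(g) = 16*r^2/(1 - r^2)^4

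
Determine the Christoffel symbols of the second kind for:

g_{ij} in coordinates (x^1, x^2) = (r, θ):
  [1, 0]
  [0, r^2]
Using Γ^k_{ij} = (1/2) g^{km} (∂_i g_{mj} + ∂_j g_{mi} - ∂_m g_{ij}); the metric is diagonal, so only the m = k term contributes.
Non-zero symbols (using the symmetry Γ^k_{ij} = Γ^k_{ji}):
Γ^r_{θ θ} = (1/2) g^{rr} (∂_θ g_{rθ} + ∂_θ g_{rθ} - ∂_r g_{θθ}) = (1/2)(1)((0) + (0) - (2*r)) = -r
Γ^θ_{r θ} = (1/2) g^{θθ} (∂_r g_{θθ} + ∂_θ g_{θr} - ∂_θ g_{rθ}) = (1/2)(1/r^2)((2*r) + (0) - (0)) = 1/r
All other Christoffel symbols are zero.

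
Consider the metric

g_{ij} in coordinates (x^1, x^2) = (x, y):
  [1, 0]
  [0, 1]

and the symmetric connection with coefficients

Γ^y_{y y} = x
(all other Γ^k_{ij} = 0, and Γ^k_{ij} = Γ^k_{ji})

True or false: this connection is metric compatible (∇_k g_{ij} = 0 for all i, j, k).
Using ∇_k g_{ij} = ∂_k g_{ij} - Γ^m_{ki} g_{mj} - Γ^m_{kj} g_{im}:
∇_y g_{yy} = (0) - (x) - (x) = -2*x ≠ 0
So the connection is not metric compatible (it is not the Levi-Civita connection).
False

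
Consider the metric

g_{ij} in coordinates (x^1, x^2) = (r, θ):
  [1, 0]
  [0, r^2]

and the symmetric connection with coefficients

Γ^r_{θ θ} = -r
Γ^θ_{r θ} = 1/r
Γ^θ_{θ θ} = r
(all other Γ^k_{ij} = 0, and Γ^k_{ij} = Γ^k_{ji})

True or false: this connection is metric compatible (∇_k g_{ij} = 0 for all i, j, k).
Using ∇_k g_{ij} = ∂_k g_{ij} - Γ^m_{ki} g_{mj} - Γ^m_{kj} g_{im}:
∇_θ g_{θθ} = (0) - (r^3) - (r^3) = -2*r^3 ≠ 0
So the connection is not metric compatible (it is not the Levi-Civita connection).
False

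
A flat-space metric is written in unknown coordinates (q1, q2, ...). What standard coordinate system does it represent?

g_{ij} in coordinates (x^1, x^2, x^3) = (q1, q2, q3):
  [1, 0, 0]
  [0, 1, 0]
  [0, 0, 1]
All components are constant and the metric is the identity, i.e. orthonormal rectilinear coordinates.
Cartesian (3D) coordinates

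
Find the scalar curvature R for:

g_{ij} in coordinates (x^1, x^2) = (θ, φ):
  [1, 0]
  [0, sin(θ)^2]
Non-zero Christoffel symbols (Γ^k_{ij} = Γ^k_{ji}):
Γ^θ_{φ φ} = -sin(2*θ)/2
Γ^φ_{θ φ} = 1/tan(θ)
Ricci tensor (R_{ij} = R^k_{ikj}): R_{θθ} = 1, R_{θφ} = 0, R_{φφ} = sin(θ)^2
Inverse metric: g^{θθ} = 1, g^{φφ} = 1/sin(θ)^2
R = g^{ij} R_{ij} = (1)(1) + (1/sin(θ)^2)(sin(θ)^2) = 2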